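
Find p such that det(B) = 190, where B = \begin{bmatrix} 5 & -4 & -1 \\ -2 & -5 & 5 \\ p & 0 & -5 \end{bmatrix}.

-1

Expanding along the column containing p, det(B) is linear in p: det(B) = (-25)·p + (165).
Set (-25)·p + (165) = 190  ⇒  (-25)·p = 25  ⇒  p = -1.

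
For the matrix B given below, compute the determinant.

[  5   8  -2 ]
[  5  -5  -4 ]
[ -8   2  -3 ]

|B| = 551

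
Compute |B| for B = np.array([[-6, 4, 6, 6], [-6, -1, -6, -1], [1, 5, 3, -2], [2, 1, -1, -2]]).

Expand along row 1:
  + (-6) · M_11   where M_11 = det([-1 -6 -1; 5 3 -2; 1 -1 -2]) = -32
  − (4) · M_12   where M_12 = det([-6 -6 -1; 1 3 -2; 2 -1 -2]) = 67
  + (6) · M_13   where M_13 = det([-6 -1 -1; 1 5 -2; 2 1 -2]) = 59
  − (6) · M_14   where M_14 = det([-6 -1 -6; 1 5 3; 2 1 -1]) = 95
det = (+1)·(-6)·(-32) + (-1)·(4)·(67) + (+1)·(6)·(59) + (-1)·(6)·(95) = -292

-292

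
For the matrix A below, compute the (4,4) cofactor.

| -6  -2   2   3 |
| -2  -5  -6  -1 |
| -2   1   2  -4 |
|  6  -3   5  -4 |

Delete row 4 and column 4; the remaining 3×3 submatrix is [-6 -2 2; -2 -5 -6; -2 1 2].
Its determinant is -32.
The cofactor carries sign (−1)^(4+4) = +1, so C_{4,4} = +(-32) = -32.

The cofactor is -32.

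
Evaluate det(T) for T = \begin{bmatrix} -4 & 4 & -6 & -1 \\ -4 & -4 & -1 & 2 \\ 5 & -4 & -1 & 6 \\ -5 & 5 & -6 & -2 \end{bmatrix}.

The determinant is -57.

Expand along row 1:
  + (-4) · M_11   where M_11 = det([-4 -1 2; -4 -1 6; 5 -6 -2]) = -116
  − (4) · M_12   where M_12 = det([-4 -1 2; 5 -1 6; -5 -6 -2]) = -202
  + (-6) · M_13   where M_13 = det([-4 -4 2; 5 -4 6; -5 5 -2]) = 178
  − (-1) · M_14   where M_14 = det([-4 -4 -1; 5 -4 -1; -5 5 -6]) = -261
det = (+1)·(-4)·(-116) + (-1)·(4)·(-202) + (+1)·(-6)·(178) + (-1)·(-1)·(-261) = -57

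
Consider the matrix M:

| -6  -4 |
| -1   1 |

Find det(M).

det(M) = (-6)·1 − (-4)·(-1) = -6 − 4 = -10

-10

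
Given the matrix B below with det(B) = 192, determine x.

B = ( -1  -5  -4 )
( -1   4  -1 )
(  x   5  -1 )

Expanding along the column containing x, det(B) is linear in x: det(B) = (21)·x + (24).
Set (21)·x + (24) = 192  ⇒  (21)·x = 168  ⇒  x = 8.

8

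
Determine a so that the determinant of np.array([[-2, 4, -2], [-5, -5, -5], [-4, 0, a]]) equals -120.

Expanding along the row containing a, det(B) is linear in a: det(B) = (30)·a + (120).
Set (30)·a + (120) = -120  ⇒  (30)·a = -240  ⇒  a = -8.

-8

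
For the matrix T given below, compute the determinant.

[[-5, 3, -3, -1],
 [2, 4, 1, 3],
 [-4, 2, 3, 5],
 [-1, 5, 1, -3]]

Expand along row 1:
  + (-5) · M_11   where M_11 = det([4 1 3; 2 3 5; 5 1 -3]) = -64
  − (3) · M_12   where M_12 = det([2 1 3; -4 3 5; -1 1 -3]) = -48
  + (-3) · M_13   where M_13 = det([2 4 3; -4 2 5; -1 5 -3]) = -184
  − (-1) · M_14   where M_14 = det([2 4 1; -4 2 3; -1 5 1]) = -40
det = (+1)·(-5)·(-64) + (-1)·(3)·(-48) + (+1)·(-3)·(-184) + (-1)·(-1)·(-40) = 976

The determinant is 976.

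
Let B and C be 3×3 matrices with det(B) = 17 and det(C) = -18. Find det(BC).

det(BC) = -306

det(BC) = det(B)·det(C) = (17)·(-18) = -306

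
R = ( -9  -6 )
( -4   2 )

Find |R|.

The determinant is -42.

det(R) = (-9)·2 − (-6)·(-4) = -18 − 24 = -42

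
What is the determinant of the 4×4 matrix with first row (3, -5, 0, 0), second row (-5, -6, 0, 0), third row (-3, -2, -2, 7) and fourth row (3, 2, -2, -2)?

The matrix is block lower-triangular with a 2×2 block and a 2×2 block on the diagonal, so its determinant equals the product of the determinants of the diagonal blocks.
det of the 2×2 block = -43
det of the 2×2 block = 18
det = (-43)·(18) = -774

The determinant is -774.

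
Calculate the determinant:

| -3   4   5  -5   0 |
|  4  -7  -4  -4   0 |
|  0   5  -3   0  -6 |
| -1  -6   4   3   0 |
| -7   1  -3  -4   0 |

-26142

Expand along column 5 (it has 4 zeros):
  + (-6) · M_35   where M_35 = det([-3 4 5 -5; 4 -7 -4 -4; -1 -6 4 3; -7 1 -3 -4]) = 4357
det = (+1)·(-6)·(4357) = -26142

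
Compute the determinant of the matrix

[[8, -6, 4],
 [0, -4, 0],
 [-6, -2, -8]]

Expand along row 2:
  + (-4) · |8 4; -6 -8| = (-4)·(-64 − (-24)) = 160

160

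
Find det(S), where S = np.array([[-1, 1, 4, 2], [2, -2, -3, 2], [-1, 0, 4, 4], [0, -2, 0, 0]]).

Expand along row 4 (it has 3 zeros):
  + (-2) · M_42   where M_42 = det([-1 4 2; 2 -3 2; -1 4 4]) = -10
det = (+1)·(-2)·(-10) = 20

det(S) = 20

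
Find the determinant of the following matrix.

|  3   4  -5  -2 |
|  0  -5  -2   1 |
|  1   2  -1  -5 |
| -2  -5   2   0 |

36

Expand along row 2 (it has 1 zero):
  + (-5) · M_22   where M_22 = det([3 -5 -2; 1 -1 -5; -2 2 0]) = -20
  − (-2) · M_23   where M_23 = det([3 4 -2; 1 2 -5; -2 -5 0]) = -33
  + (1) · M_24   where M_24 = det([3 4 -5; 1 2 -1; -2 -5 2]) = 2
det = (+1)·(-5)·(-20) + (-1)·(-2)·(-33) + (+1)·(1)·(2) = 36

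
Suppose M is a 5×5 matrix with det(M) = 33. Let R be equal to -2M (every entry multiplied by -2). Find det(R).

|R| = -1056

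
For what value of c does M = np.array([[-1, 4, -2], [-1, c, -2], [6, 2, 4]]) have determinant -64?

c = -4

Expanding along the column containing c, det(M) is linear in c: det(M) = (8)·c + (-32).
Set (8)·c + (-32) = -64  ⇒  (8)·c = -32  ⇒  c = -4.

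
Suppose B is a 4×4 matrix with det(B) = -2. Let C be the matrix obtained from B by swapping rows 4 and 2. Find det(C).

|C| = 2

Swapping two rows multiplies the determinant by −1.
det(C) = (-1)·(-2) = 2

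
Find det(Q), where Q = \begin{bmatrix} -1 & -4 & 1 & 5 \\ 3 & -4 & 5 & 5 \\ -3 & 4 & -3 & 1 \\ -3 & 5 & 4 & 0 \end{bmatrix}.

Expand along row 4 (it has 1 zero):
  − (-3) · M_41   where M_41 = det([-4 1 5; -4 5 5; 4 -3 1]) = -96
  + (5) · M_42   where M_42 = det([-1 1 5; 3 5 5; -3 -3 1]) = -8
  − (4) · M_43   where M_43 = det([-1 -4 5; 3 -4 5; -3 4 1]) = 96
det = (-1)·(-3)·(-96) + (+1)·(5)·(-8) + (-1)·(4)·(96) = -712

|Q| = -712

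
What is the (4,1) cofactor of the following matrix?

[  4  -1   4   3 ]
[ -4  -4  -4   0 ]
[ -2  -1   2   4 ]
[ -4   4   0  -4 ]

Delete row 4 and column 1; the remaining 3×3 submatrix is [-1 4 3; -4 -4 0; -1 2 4].
Its determinant is 44.
The cofactor carries sign (−1)^(4+1) = −1, so C_{4,1} = −(44) = -44.

The cofactor is -44.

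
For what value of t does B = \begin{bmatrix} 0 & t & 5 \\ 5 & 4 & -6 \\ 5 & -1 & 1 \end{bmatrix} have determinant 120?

Expanding along the column containing t, det(B) is linear in t: det(B) = (-35)·t + (-125).
Set (-35)·t + (-125) = 120  ⇒  (-35)·t = 245  ⇒  t = -7.

t = -7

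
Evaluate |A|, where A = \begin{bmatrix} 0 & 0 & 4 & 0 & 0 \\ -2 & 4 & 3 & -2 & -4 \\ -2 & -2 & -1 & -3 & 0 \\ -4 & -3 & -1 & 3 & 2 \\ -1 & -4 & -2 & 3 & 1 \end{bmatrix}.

det(A) = -1064

Expand along row 1 (it has 4 zeros):
  + (4) · M_13   where M_13 = det([-2 4 -2 -4; -2 -2 -3 0; -4 -3 3 2; -1 -4 3 1]) = -266
det = (+1)·(4)·(-266) = -1064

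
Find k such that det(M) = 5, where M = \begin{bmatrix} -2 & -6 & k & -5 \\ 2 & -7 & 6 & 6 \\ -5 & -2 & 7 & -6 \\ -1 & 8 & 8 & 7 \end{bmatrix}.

Expanding along the column containing k, det(M) is linear in k: det(M) = (-471)·k + (947).
Set (-471)·k + (947) = 5  ⇒  (-471)·k = -942  ⇒  k = 2.

k = 2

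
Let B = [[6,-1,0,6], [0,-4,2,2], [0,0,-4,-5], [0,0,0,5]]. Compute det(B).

B is upper triangular, so det(B) is the product of the diagonal entries:
det = (6) · (-4) · (-4) · (5) = 480

480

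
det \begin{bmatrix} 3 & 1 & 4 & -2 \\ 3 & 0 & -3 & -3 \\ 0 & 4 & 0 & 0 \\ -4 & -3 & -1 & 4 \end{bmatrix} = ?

Expand along row 3 (it has 3 zeros):
  − (4) · M_32   where M_32 = det([3 4 -2; 3 -3 -3; -4 -1 4]) = -15
det = (-1)·(4)·(-15) = 60

The determinant is 60.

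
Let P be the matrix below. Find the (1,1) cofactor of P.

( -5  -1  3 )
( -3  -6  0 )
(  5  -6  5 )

Delete row 1 and column 1; the remaining 2×2 submatrix is [-6 0; -6 5].
Its determinant is (-6)·5 − 0·(-6) = -30.
The cofactor carries sign (−1)^(1+1) = +1, so C_{1,1} = +(-30) = -30.

The cofactor is -30.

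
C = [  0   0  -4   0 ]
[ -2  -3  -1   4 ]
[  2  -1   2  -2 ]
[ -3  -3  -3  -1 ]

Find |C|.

det(C) = 200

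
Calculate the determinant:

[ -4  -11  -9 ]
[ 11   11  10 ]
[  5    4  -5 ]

Expand along row 1:
  + (-4) · |11 10; 4 -5| = (-4)·(-55 − 40) = 380
  − (-11) · |11 10; 5 -5| = −(-11)·(-55 − 50) = -1155
  + (-9) · |11 11; 5 4| = (-9)·(44 − 55) = 99
Sum: (380) + (-1155) + (99) = -676

-676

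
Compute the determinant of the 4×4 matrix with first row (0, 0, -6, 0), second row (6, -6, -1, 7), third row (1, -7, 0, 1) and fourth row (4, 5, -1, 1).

-846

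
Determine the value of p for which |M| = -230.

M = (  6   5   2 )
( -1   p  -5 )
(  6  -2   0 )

Expanding along the column containing p, det(M) is linear in p: det(M) = (-12)·p + (-206).
Set (-12)·p + (-206) = -230  ⇒  (-12)·p = -24  ⇒  p = 2.

2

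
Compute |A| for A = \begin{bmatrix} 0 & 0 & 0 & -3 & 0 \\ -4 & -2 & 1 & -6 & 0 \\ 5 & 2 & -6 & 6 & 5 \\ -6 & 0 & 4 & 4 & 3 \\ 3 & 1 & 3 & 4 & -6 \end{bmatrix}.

33

Expand along row 1 (it has 4 zeros):
  − (-3) · M_14   where M_14 = det([-4 -2 1 0; 5 2 -6 5; -6 0 4 3; 3 1 3 -6]) = 11
det = (-1)·(-3)·(11) = 33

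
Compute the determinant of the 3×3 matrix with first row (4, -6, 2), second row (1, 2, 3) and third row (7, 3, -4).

Expand along column 1:
  + 4 · |2 3; 3 -4| = 4·(-8 − 9) = -68
  − 1 · |-6 2; 3 -4| = −1·(24 − 6) = -18
  + 7 · |-6 2; 2 3| = 7·(-18 − 4) = -154
Sum: (-68) + (-18) + (-154) = -240

-240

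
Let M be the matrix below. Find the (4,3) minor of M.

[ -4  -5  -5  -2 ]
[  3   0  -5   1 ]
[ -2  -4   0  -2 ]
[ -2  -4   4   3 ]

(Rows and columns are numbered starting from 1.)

Delete row 4 and column 3; the remaining 3×3 submatrix is [-4 -5 -2; 3 0 1; -2 -4 -2].
Its determinant is -12.

-12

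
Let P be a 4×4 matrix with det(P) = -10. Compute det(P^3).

-1000

det(P^3) = (det P)^3 = (-10)^3 = -1000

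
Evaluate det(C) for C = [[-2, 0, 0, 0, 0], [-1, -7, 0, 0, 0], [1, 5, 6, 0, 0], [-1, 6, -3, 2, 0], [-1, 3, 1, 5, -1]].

C is lower triangular, so det(C) is the product of the diagonal entries:
det = (-2) · (-7) · (6) · (2) · (-1) = -168

-168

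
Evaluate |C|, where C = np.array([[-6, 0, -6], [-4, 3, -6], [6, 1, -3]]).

|C| = 150

Expand along row 1:
  + (-6) · |3 -6; 1 -3| = (-6)·(-9 − (-6)) = 18
  + (-6) · |-4 3; 6 1| = (-6)·(-4 − 18) = 132
Sum: (18) + (132) = 150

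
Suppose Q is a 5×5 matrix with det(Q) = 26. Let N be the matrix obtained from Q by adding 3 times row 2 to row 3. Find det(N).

Adding a multiple of one row to another leaves the determinant unchanged.
det(N) = (1)·(26) = 26

26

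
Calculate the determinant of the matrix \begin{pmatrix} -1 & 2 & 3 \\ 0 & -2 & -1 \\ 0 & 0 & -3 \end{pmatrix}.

-6

The matrix is upper triangular, so the determinant is the product of the diagonal entries:
det = (-1) · (-2) · (-3) = -6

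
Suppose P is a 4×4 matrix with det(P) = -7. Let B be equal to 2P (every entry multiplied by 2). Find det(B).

-112

For a 4×4 matrix, det(2P) = 2^4·det(P) = 16·det(P).
det(B) = (16)·(-7) = -112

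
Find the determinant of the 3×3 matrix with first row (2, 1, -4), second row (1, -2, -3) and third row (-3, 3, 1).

Expand along row 1:
  + 2 · |-2 -3; 3 1| = 2·(-2 − (-9)) = 14
  − 1 · |1 -3; -3 1| = −1·(1 − 9) = 8
  + (-4) · |1 -2; -3 3| = (-4)·(3 − 6) = 12
Sum: (14) + (8) + (12) = 34

34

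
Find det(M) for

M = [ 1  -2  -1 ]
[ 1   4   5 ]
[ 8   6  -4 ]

-108

Expand along column 1:
  + 1 · |4 5; 6 -4| = 1·(-16 − 30) = -46
  − 1 · |-2 -1; 6 -4| = −1·(8 − (-6)) = -14
  + 8 · |-2 -1; 4 5| = 8·(-10 − (-4)) = -48
Sum: (-46) + (-14) + (-48) = -108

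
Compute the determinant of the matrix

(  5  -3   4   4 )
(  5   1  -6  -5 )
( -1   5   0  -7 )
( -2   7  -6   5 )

3890

Expand along row 3 (it has 1 zero):
  + (-1) · M_31   where M_31 = det([-3 4 4; 1 -6 -5; 7 -6 5]) = 164
  − (5) · M_32   where M_32 = det([5 4 4; 5 -6 -5; -2 -6 5]) = -528
  − (-7) · M_34   where M_34 = det([5 -3 4; 5 1 -6; -2 7 -6]) = 202
det = (+1)·(-1)·(164) + (-1)·(5)·(-528) + (-1)·(-7)·(202) = 3890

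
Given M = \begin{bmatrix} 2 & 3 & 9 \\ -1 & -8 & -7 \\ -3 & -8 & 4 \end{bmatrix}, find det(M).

Expand along column 1:
  + 2 · |-8 -7; -8 4| = 2·(-32 − 56) = -176
  − (-1) · |3 9; -8 4| = −(-1)·(12 − (-72)) = 84
  + (-3) · |3 9; -8 -7| = (-3)·(-21 − (-72)) = -153
Sum: (-176) + (84) + (-153) = -245

The determinant is -245.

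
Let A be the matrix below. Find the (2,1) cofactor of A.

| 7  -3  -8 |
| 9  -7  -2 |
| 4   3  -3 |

Delete row 2 and column 1; the remaining 2×2 submatrix is [-3 -8; 3 -3].
Its determinant is (-3)·(-3) − (-8)·3 = 33.
The cofactor carries sign (−1)^(2+1) = −1, so C_{2,1} = −(33) = -33.

The cofactor is -33.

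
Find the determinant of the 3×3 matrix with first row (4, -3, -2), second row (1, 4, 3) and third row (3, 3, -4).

-121

Expand along column 1:
  + 4 · |4 3; 3 -4| = 4·(-16 − 9) = -100
  − 1 · |-3 -2; 3 -4| = −1·(12 − (-6)) = -18
  + 3 · |-3 -2; 4 3| = 3·(-9 − (-8)) = -3
Sum: (-100) + (-18) + (-3) = -121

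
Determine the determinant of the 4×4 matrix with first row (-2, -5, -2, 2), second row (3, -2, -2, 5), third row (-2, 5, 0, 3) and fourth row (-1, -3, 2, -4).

The determinant is -248.

Expand along row 3 (it has 1 zero):
  + (-2) · M_31   where M_31 = det([-5 -2 2; -2 -2 5; -3 2 -4]) = 36
  − (5) · M_32   where M_32 = det([-2 -2 2; 3 -2 5; -1 2 -4]) = -2
  − (3) · M_34   where M_34 = det([-2 -5 -2; 3 -2 -2; -1 -3 2]) = 62
det = (+1)·(-2)·(36) + (-1)·(5)·(-2) + (-1)·(3)·(62) = -248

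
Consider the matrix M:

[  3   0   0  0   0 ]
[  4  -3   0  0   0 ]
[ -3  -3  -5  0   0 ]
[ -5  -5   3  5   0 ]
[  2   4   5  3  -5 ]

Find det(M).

M is lower triangular, so det(M) is the product of the diagonal entries:
det = (3) · (-3) · (-5) · (5) · (-5) = -1125

-1125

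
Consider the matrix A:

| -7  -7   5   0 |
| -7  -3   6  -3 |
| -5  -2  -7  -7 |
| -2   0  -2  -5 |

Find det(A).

Expand along row 1 (it has 1 zero):
  + (-7) · M_11   where M_11 = det([-3 6 -3; -2 -7 -7; 0 -2 -5]) = -135
  − (-7) · M_12   where M_12 = det([-7 6 -3; -5 -7 -7; -2 -2 -5]) = -201
  + (5) · M_13   where M_13 = det([-7 -3 -3; -5 -2 -7; -2 0 -5]) = -25
det = (+1)·(-7)·(-135) + (-1)·(-7)·(-201) + (+1)·(5)·(-25) = -587

-587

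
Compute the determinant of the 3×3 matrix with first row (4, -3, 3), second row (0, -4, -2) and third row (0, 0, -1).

The matrix is upper triangular, so the determinant is the product of the diagonal entries:
det = (4) · (-4) · (-1) = 16

16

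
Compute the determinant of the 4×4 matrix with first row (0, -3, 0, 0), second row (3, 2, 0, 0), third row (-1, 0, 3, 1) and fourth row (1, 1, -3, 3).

108

The matrix is block lower-triangular with a 2×2 block and a 2×2 block on the diagonal, so its determinant equals the product of the determinants of the diagonal blocks.
det of the 2×2 block = 9
det of the 2×2 block = 12
det = (9)·(12) = 108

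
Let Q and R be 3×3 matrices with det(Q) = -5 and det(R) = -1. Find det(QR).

det(QR) = det(Q)·det(R) = (-5)·(-1) = 5

|QR| = 5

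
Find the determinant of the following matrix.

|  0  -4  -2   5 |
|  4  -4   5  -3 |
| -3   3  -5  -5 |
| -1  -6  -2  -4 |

589

Expand along row 1 (it has 1 zero):
  − (-4) · M_12   where M_12 = det([4 5 -3; -3 -5 -5; -1 -2 -4]) = 2
  + (-2) · M_13   where M_13 = det([4 -4 -3; -3 3 -5; -1 -6 -4]) = -203
  − (5) · M_14   where M_14 = det([4 -4 5; -3 3 -5; -1 -6 -2]) = -35
det = (-1)·(-4)·(2) + (+1)·(-2)·(-203) + (-1)·(5)·(-35) = 589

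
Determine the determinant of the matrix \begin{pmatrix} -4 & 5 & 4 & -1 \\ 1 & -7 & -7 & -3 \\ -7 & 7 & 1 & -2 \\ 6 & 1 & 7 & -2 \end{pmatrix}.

Expand along row 1:
  + (-4) · M_11   where M_11 = det([-7 -7 -3; 7 1 -2; 1 7 -2]) = -312
  − (5) · M_12   where M_12 = det([1 -7 -3; -7 1 -2; 6 7 -2]) = 359
  + (4) · M_13   where M_13 = det([1 -7 -3; -7 7 -2; 6 1 -2]) = 317
  − (-1) · M_14   where M_14 = det([1 -7 -7; -7 7 1; 6 1 7]) = 6
det = (+1)·(-4)·(-312) + (-1)·(5)·(359) + (+1)·(4)·(317) + (-1)·(-1)·(6) = 727

727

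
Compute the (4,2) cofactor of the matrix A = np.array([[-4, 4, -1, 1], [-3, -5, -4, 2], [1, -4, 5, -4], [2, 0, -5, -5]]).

Delete row 4 and column 2; the remaining 3×3 submatrix is [-4 -1 1; -3 -4 2; 1 5 -4].
Its determinant is -25.
The cofactor carries sign (−1)^(4+2) = +1, so C_{4,2} = +(-25) = -25.

-25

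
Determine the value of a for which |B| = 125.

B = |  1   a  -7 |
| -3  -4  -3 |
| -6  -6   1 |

Expanding along the column containing a, det(B) is linear in a: det(B) = (21)·a + (20).
Set (21)·a + (20) = 125  ⇒  (21)·a = 105  ⇒  a = 5.

5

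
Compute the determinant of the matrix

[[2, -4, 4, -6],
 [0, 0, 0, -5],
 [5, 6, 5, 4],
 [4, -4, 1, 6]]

920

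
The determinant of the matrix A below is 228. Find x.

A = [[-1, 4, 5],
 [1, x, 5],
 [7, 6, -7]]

x = 0

Expanding along the column containing x, det(A) is linear in x: det(A) = (-28)·x + (228).
Set (-28)·x + (228) = 228  ⇒  (-28)·x = 0  ⇒  x = 0.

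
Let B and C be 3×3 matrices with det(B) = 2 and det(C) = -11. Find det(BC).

-22

det(BC) = det(B)·det(C) = (2)·(-11) = -22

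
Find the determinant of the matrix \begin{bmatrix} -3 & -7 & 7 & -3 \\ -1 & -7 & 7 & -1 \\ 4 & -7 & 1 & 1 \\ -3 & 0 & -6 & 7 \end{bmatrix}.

Expand along row 4 (it has 1 zero):
  − (-3) · M_41   where M_41 = det([-7 7 -3; -7 7 -1; -7 1 1]) = -84
  − (-6) · M_43   where M_43 = det([-3 -7 -3; -1 -7 -1; 4 -7 1]) = -42
  + (7) · M_44   where M_44 = det([-3 -7 7; -1 -7 7; 4 -7 1]) = -84
det = (-1)·(-3)·(-84) + (-1)·(-6)·(-42) + (+1)·(7)·(-84) = -1092

-1092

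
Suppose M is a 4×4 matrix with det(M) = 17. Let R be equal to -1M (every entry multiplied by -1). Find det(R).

17

For a 4×4 matrix, det(-1M) = (-1)^4·det(M) = 1·det(M).
det(R) = (1)·(17) = 17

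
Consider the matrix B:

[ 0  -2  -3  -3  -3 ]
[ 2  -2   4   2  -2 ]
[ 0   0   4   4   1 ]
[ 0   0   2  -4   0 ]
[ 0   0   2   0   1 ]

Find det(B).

B is block upper-triangular with a 2×2 block and a 3×3 block on the diagonal, so its determinant equals the product of the determinants of the diagonal blocks.
det of the 2×2 block = 4
det of the 3×3 block = -16
det = (4)·(-16) = -64

|B| = -64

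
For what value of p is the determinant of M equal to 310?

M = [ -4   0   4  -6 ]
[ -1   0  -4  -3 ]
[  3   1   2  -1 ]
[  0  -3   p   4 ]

Expanding along the row containing p, det(M) is linear in p: det(M) = (6)·p + (340).
Set (6)·p + (340) = 310  ⇒  (6)·p = -30  ⇒  p = -5.

p = -5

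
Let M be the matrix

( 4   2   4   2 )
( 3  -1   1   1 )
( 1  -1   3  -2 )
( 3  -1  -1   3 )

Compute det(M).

-20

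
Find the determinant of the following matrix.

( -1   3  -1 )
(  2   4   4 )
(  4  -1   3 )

Expand along row 1:
  + (-1) · |4 4; -1 3| = (-1)·(12 − (-4)) = -16
  − 3 · |2 4; 4 3| = −3·(6 − 16) = 30
  + (-1) · |2 4; 4 -1| = (-1)·(-2 − 16) = 18
Sum: (-16) + (30) + (18) = 32

32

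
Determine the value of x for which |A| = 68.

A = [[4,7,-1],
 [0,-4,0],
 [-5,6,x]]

Expanding along the row containing x, det(A) is linear in x: det(A) = (-16)·x + (20).
Set (-16)·x + (20) = 68  ⇒  (-16)·x = 48  ⇒  x = -3.

-3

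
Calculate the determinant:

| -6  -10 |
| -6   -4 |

det = (-6)·(-4) − (-10)·(-6) = 24 − 60 = -36

-36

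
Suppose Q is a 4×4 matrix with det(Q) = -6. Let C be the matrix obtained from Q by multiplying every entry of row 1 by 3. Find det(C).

Scaling one row by 3 multiplies the determinant by 3.
det(C) = (3)·(-6) = -18

-18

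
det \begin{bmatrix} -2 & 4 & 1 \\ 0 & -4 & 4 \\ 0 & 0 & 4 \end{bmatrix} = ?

The determinant is 32.

The matrix is upper triangular, so the determinant is the product of the diagonal entries:
det = (-2) · (-4) · (4) = 32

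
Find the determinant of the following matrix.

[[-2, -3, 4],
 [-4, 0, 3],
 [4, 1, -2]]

-22

Expand along column 2:
  − (-3) · |-4 3; 4 -2| = −(-3)·(8 − 12) = -12
  − 1 · |-2 4; -4 3| = −1·(-6 − (-16)) = -10
Sum: (-12) + (-10) = -22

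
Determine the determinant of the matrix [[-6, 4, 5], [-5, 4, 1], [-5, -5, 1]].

Expand along column 1:
  + (-6) · |4 1; -5 1| = (-6)·(4 − (-5)) = -54
  − (-5) · |4 5; -5 1| = −(-5)·(4 − (-25)) = 145
  + (-5) · |4 5; 4 1| = (-5)·(4 − 20) = 80
Sum: (-54) + (145) + (80) = 171

171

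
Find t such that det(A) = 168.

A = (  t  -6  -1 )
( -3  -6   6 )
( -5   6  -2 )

Expanding along the row containing t, det(A) is linear in t: det(A) = (-24)·t + (264).
Set (-24)·t + (264) = 168  ⇒  (-24)·t = -96  ⇒  t = 4.

4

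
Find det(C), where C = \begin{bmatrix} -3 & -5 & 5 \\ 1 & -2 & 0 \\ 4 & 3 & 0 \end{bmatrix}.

Expand along column 3:
  + 5 · |1 -2; 4 3| = 5·(3 − (-8)) = 55

|C| = 55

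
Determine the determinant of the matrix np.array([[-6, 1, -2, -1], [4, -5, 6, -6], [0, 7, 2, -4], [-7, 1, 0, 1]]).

1428

Expand along row 3 (it has 1 zero):
  − (7) · M_32   where M_32 = det([-6 -2 -1; 4 6 -6; -7 0 1]) = -154
  + (2) · M_33   where M_33 = det([-6 1 -1; 4 -5 -6; -7 1 1]) = 63
  − (-4) · M_34   where M_34 = det([-6 1 -2; 4 -5 6; -7 1 0]) = 56
det = (-1)·(7)·(-154) + (+1)·(2)·(63) + (-1)·(-4)·(56) = 1428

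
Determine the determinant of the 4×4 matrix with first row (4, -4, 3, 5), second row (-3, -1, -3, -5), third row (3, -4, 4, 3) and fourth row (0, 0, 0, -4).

The determinant is 124.

Expand along row 4 (it has 3 zeros):
  + (-4) · M_44   where M_44 = det([4 -4 3; -3 -1 -3; 3 -4 4]) = -31
det = (+1)·(-4)·(-31) = 124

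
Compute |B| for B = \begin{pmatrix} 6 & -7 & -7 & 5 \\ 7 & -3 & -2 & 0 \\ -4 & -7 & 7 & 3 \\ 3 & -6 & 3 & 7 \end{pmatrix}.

The determinant is 2856.

Expand along row 2 (it has 1 zero):
  − (7) · M_21   where M_21 = det([-7 -7 5; -7 7 3; -6 3 7]) = -392
  + (-3) · M_22   where M_22 = det([6 -7 5; -4 7 3; 3 3 7]) = -184
  − (-2) · M_23   where M_23 = det([6 -7 5; -4 -7 3; 3 -6 7]) = -220
det = (-1)·(7)·(-392) + (+1)·(-3)·(-184) + (-1)·(-2)·(-220) = 2856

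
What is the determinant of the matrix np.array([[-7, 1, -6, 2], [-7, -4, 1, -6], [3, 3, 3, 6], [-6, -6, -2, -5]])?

Expand along row 1:
  + (-7) · M_11   where M_11 = det([-4 1 -6; 3 3 6; -6 -2 -5]) = -81
  − (1) · M_12   where M_12 = det([-7 1 -6; 3 3 6; -6 -2 -5]) = -72
  + (-6) · M_13   where M_13 = det([-7 -4 -6; 3 3 6; -6 -6 -5]) = -63
  − (2) · M_14   where M_14 = det([-7 -4 1; 3 3 3; -6 -6 -2]) = -36
det = (+1)·(-7)·(-81) + (-1)·(1)·(-72) + (+1)·(-6)·(-63) + (-1)·(2)·(-36) = 1089

1089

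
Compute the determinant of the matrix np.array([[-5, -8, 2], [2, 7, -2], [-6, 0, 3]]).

The determinant is -69.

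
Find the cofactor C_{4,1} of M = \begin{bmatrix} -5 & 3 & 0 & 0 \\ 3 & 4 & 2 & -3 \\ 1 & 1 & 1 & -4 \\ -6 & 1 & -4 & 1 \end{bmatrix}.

Delete row 4 and column 1; the remaining 3×3 submatrix is [3 0 0; 4 2 -3; 1 1 -4].
Its determinant is -15.
The cofactor carries sign (−1)^(4+1) = −1, so C_{4,1} = −(-15) = 15.

15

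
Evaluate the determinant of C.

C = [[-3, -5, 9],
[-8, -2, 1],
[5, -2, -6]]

Expand along row 1:
  + (-3) · |-2 1; -2 -6| = (-3)·(12 − (-2)) = -42
  − (-5) · |-8 1; 5 -6| = −(-5)·(48 − 5) = 215
  + 9 · |-8 -2; 5 -2| = 9·(16 − (-10)) = 234
Sum: (-42) + (215) + (234) = 407

407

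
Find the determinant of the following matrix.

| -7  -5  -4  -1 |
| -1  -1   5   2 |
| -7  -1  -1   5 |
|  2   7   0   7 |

117

Expand along row 4 (it has 1 zero):
  − (2) · M_41   where M_41 = det([-5 -4 -1; -1 5 2; -1 -1 5]) = -153
  + (7) · M_42   where M_42 = det([-7 -4 -1; -1 5 2; -7 -1 5]) = -189
  + (7) · M_44   where M_44 = det([-7 -5 -4; -1 -1 5; -7 -1 -1]) = 162
det = (-1)·(2)·(-153) + (+1)·(7)·(-189) + (+1)·(7)·(162) = 117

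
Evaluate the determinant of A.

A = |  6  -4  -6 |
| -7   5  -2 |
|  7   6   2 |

Expand along column 1:
  + 6 · |5 -2; 6 2| = 6·(10 − (-12)) = 132
  − (-7) · |-4 -6; 6 2| = −(-7)·(-8 − (-36)) = 196
  + 7 · |-4 -6; 5 -2| = 7·(8 − (-30)) = 266
Sum: (132) + (196) + (266) = 594

det(A) = 594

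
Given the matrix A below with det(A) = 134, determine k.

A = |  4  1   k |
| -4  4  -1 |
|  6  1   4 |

Expanding along the row containing k, det(A) is linear in k: det(A) = (-28)·k + (78).
Set (-28)·k + (78) = 134  ⇒  (-28)·k = 56  ⇒  k = -2.

k = -2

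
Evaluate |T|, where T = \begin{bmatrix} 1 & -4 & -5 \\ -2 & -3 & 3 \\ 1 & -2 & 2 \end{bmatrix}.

Expand along row 1:
  + 1 · |-3 3; -2 2| = 1·(-6 − (-6)) = 0
  − (-4) · |-2 3; 1 2| = −(-4)·(-4 − 3) = -28
  + (-5) · |-2 -3; 1 -2| = (-5)·(4 − (-3)) = -35
Sum: (0) + (-28) + (-35) = -63

-63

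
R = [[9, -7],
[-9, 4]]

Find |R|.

-27

det(R) = 9·4 − (-7)·(-9) = 36 − 63 = -27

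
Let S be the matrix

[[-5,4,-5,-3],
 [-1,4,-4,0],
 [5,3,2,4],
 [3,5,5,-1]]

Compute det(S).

Expand along row 2 (it has 1 zero):
  − (-1) · M_21   where M_21 = det([4 -5 -3; 3 2 4; 5 5 -1]) = -218
  + (4) · M_22   where M_22 = det([-5 -5 -3; 5 2 4; 3 5 -1]) = -32
  − (-4) · M_23   where M_23 = det([-5 4 -3; 5 3 4; 3 5 -1]) = 135
det = (-1)·(-1)·(-218) + (+1)·(4)·(-32) + (-1)·(-4)·(135) = 194

The determinant is 194.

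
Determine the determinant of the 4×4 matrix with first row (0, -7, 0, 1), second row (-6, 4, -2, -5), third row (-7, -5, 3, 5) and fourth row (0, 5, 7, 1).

2395

Expand along row 1 (it has 2 zeros):
  − (-7) · M_12   where M_12 = det([-6 -2 -5; -7 3 5; 0 7 1]) = 423
  − (1) · M_14   where M_14 = det([-6 4 -2; -7 -5 3; 0 5 7]) = 566
det = (-1)·(-7)·(423) + (-1)·(1)·(566) = 2395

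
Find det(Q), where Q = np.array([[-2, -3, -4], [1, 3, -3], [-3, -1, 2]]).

Expand along column 1:
  + (-2) · |3 -3; -1 2| = (-2)·(6 − 3) = -6
  − 1 · |-3 -4; -1 2| = −1·(-6 − 4) = 10
  + (-3) · |-3 -4; 3 -3| = (-3)·(9 − (-12)) = -63
Sum: (-6) + (10) + (-63) = -59

|Q| = -59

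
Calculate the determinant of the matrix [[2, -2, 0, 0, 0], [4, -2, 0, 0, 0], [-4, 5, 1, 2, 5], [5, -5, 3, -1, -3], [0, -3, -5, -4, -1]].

-240

The matrix is block lower-triangular with a 2×2 block and a 3×3 block on the diagonal, so its determinant equals the product of the determinants of the diagonal blocks.
det of the 2×2 block = 4
det of the 3×3 block = -60
det = (4)·(-60) = -240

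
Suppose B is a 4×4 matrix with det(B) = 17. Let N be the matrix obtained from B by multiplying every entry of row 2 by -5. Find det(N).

Scaling one row by -5 multiplies the determinant by -5.
det(N) = (-5)·(17) = -85

The determinant is -85.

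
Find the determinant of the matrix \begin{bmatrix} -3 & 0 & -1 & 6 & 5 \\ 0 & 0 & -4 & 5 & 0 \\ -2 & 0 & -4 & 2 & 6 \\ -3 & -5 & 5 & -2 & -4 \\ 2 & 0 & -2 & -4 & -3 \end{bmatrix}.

Expand along column 2 (it has 4 zeros):
  + (-5) · M_42   where M_42 = det([-3 -1 6 5; 0 -4 5 0; -2 -4 2 6; 2 -2 -4 -3]) = 82
det = (+1)·(-5)·(82) = -410

The determinant is -410.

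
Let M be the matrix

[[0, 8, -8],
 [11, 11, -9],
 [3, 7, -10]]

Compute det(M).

Expand along row 1:
  − 8 · |11 -9; 3 -10| = −8·(-110 − (-27)) = 664
  + (-8) · |11 11; 3 7| = (-8)·(77 − 33) = -352
Sum: (664) + (-352) = 312

|M| = 312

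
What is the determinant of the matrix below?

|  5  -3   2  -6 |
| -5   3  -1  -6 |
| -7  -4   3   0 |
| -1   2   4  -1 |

Expand along row 3 (it has 1 zero):
  + (-7) · M_31   where M_31 = det([-3 2 -6; 3 -1 -6; 2 4 -1]) = -177
  − (-4) · M_32   where M_32 = det([5 2 -6; -5 -1 -6; -1 4 -1]) = 253
  + (3) · M_33   where M_33 = det([5 -3 -6; -5 3 -6; -1 2 -1]) = 84
det = (+1)·(-7)·(-177) + (-1)·(-4)·(253) + (+1)·(3)·(84) = 2503

2503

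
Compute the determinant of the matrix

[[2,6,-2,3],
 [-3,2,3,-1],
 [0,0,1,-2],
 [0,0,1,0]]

44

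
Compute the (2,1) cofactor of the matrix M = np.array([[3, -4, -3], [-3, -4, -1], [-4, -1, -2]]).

-5

Delete row 2 and column 1; the remaining 2×2 submatrix is [-4 -3; -1 -2].
Its determinant is (-4)·(-2) − (-3)·(-1) = 5.
The cofactor carries sign (−1)^(2+1) = −1, so C_{2,1} = −(5) = -5.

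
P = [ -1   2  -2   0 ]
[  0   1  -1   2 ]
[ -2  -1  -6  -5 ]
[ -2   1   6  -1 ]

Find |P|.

Expand along row 1 (it has 1 zero):
  + (-1) · M_11   where M_11 = det([1 -1 2; -1 -6 -5; 1 6 -1]) = 42
  − (2) · M_12   where M_12 = det([0 -1 2; -2 -6 -5; -2 6 -1]) = -56
  + (-2) · M_13   where M_13 = det([0 1 2; -2 -1 -5; -2 1 -1]) = 0
det = (+1)·(-1)·(42) + (-1)·(2)·(-56) + (+1)·(-2)·(0) = 70

70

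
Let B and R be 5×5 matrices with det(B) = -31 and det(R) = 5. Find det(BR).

The determinant is -155.

det(BR) = det(B)·det(R) = (-31)·(5) = -155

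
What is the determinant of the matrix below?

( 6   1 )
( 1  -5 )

-31

det = 6·(-5) − 1·1 = -30 − 1 = -31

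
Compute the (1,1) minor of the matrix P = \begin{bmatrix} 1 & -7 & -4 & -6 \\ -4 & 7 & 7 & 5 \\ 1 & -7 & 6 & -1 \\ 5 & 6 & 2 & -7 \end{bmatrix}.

Delete row 1 and column 1; the remaining 3×3 submatrix is [7 7 5; -7 6 -1; 6 2 -7].
Its determinant is -915.

-915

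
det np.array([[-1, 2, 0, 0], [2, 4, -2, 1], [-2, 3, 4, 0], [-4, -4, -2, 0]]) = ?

The determinant is -50.

Expand along column 4 (it has 3 zeros):
  + (1) · M_24   where M_24 = det([-1 2 0; -2 3 4; -4 -4 -2]) = -50
det = (+1)·(1)·(-50) = -50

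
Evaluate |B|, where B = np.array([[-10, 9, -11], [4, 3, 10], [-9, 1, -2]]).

Expand along column 1:
  + (-10) · |3 10; 1 -2| = (-10)·(-6 − 10) = 160
  − 4 · |9 -11; 1 -2| = −4·(-18 − (-11)) = 28
  + (-9) · |9 -11; 3 10| = (-9)·(90 − (-33)) = -1107
Sum: (160) + (28) + (-1107) = -919

det(B) = -919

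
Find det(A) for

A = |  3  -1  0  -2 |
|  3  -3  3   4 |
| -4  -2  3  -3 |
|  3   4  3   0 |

-783

Expand along row 1 (it has 1 zero):
  + (3) · M_11   where M_11 = det([-3 3 4; -2 3 -3; 4 3 0]) = -135
  − (-1) · M_12   where M_12 = det([3 3 4; -4 3 -3; 3 3 0]) = -84
  − (-2) · M_14   where M_14 = det([3 -3 3; -4 -2 3; 3 4 3]) = -147
det = (+1)·(3)·(-135) + (-1)·(-1)·(-84) + (-1)·(-2)·(-147) = -783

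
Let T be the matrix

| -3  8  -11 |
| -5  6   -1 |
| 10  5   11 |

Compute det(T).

|T| = 1082

Expand along column 1:
  + (-3) · |6 -1; 5 11| = (-3)·(66 − (-5)) = -213
  − (-5) · |8 -11; 5 11| = −(-5)·(88 − (-55)) = 715
  + 10 · |8 -11; 6 -1| = 10·(-8 − (-66)) = 580
Sum: (-213) + (715) + (580) = 1082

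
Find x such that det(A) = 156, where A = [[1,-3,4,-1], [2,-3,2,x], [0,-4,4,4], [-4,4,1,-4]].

-4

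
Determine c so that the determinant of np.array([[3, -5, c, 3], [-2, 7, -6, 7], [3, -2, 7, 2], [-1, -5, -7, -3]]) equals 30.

2

Expanding along the row containing c, det(B) is linear in c: det(B) = (-102)·c + (234).
Set (-102)·c + (234) = 30  ⇒  (-102)·c = -204  ⇒  c = 2.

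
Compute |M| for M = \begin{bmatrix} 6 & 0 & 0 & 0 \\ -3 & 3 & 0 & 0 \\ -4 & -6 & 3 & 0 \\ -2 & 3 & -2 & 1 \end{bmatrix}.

The determinant is 54.

M is block lower-triangular with a 2×2 block and a 2×2 block on the diagonal, so its determinant equals the product of the determinants of the diagonal blocks.
det of the 2×2 block = 18
det of the 2×2 block = 3
det = (18)·(3) = 54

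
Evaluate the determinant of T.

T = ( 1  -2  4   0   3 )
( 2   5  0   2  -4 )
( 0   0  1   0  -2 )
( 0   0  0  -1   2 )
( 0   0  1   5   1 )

T is block upper-triangular with a 2×2 block and a 3×3 block on the diagonal, so its determinant equals the product of the determinants of the diagonal blocks.
det of the 2×2 block = 9
det of the 3×3 block = -13
det = (9)·(-13) = -117

|T| = -117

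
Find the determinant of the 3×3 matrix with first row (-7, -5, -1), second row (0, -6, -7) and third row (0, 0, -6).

The matrix is upper triangular, so the determinant is the product of the diagonal entries:
det = (-7) · (-6) · (-6) = -252

-252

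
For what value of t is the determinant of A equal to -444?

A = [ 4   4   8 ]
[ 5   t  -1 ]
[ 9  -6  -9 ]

Expanding along the row containing t, det(A) is linear in t: det(A) = (-108)·t + (-120).
Set (-108)·t + (-120) = -444  ⇒  (-108)·t = -324  ⇒  t = 3.

t = 3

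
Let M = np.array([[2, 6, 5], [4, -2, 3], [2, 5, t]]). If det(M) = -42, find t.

6

Expanding along the row containing t, det(M) is linear in t: det(M) = (-28)·t + (126).
Set (-28)·t + (126) = -42  ⇒  (-28)·t = -168  ⇒  t = 6.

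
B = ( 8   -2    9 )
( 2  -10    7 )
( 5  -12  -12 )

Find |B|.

1748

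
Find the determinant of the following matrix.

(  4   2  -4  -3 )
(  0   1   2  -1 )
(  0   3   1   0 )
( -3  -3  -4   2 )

83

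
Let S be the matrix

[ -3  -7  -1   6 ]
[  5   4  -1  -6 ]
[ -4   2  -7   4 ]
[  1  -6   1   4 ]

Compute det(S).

-522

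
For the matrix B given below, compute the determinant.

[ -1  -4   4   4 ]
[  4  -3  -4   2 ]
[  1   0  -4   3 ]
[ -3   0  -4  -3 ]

The determinant is 688.

Expand along column 2 (it has 2 zeros):
  − (-4) · M_12   where M_12 = det([4 -4 2; 1 -4 3; -3 -4 -3]) = 88
  + (-3) · M_22   where M_22 = det([-1 4 4; 1 -4 3; -3 -4 -3]) = -112
det = (-1)·(-4)·(88) + (+1)·(-3)·(-112) = 688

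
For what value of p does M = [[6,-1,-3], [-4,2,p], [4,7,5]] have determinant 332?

-4

Expanding along the row containing p, det(M) is linear in p: det(M) = (-46)·p + (148).
Set (-46)·p + (148) = 332  ⇒  (-46)·p = 184  ⇒  p = -4.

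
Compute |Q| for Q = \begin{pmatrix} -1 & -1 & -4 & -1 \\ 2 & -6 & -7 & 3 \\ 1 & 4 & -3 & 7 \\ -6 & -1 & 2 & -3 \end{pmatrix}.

Expand along row 1:
  + (-1) · M_11   where M_11 = det([-6 -7 3; 4 -3 7; -1 2 -3]) = 10
  − (-1) · M_12   where M_12 = det([2 -7 3; 1 -3 7; -6 2 -3]) = 215
  + (-4) · M_13   where M_13 = det([2 -6 3; 1 4 7; -6 -1 -3]) = 293
  − (-1) · M_14   where M_14 = det([2 -6 -7; 1 4 -3; -6 -1 2]) = -247
det = (+1)·(-1)·(10) + (-1)·(-1)·(215) + (+1)·(-4)·(293) + (-1)·(-1)·(-247) = -1214

The determinant is -1214.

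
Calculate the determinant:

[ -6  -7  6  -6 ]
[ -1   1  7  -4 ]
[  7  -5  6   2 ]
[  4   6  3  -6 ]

4244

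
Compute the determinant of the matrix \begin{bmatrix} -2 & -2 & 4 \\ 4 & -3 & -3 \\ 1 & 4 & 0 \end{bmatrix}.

58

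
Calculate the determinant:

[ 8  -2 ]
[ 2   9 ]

det = 8·9 − (-2)·2 = 72 − (-4) = 76

The determinant is 76.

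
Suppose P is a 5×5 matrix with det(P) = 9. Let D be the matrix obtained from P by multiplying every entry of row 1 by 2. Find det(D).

Scaling one row by 2 multiplies the determinant by 2.
det(D) = (2)·(9) = 18

The determinant is 18.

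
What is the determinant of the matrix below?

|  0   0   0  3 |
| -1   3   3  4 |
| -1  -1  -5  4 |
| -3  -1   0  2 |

-132

Expand along row 1 (it has 3 zeros):
  − (3) · M_14   where M_14 = det([-1 3 3; -1 -1 -5; -3 -1 0]) = 44
det = (-1)·(3)·(44) = -132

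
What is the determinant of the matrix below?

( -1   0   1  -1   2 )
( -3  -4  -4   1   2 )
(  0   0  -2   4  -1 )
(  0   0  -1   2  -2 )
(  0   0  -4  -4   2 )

144

The matrix is block upper-triangular with a 2×2 block and a 3×3 block on the diagonal, so its determinant equals the product of the determinants of the diagonal blocks.
det of the 2×2 block = 4
det of the 3×3 block = 36
det = (4)·(36) = 144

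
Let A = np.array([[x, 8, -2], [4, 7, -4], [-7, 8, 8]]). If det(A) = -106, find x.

1

Expanding along the row containing x, det(A) is linear in x: det(A) = (88)·x + (-194).
Set (88)·x + (-194) = -106  ⇒  (88)·x = 88  ⇒  x = 1.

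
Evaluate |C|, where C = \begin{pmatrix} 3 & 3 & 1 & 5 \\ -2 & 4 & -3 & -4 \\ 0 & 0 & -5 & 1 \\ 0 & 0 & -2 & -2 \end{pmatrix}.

The determinant is 216.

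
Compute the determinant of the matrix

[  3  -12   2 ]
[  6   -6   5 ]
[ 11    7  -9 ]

The determinant is -1035.

Expand along column 1:
  + 3 · |-6 5; 7 -9| = 3·(54 − 35) = 57
  − 6 · |-12 2; 7 -9| = −6·(108 − 14) = -564
  + 11 · |-12 2; -6 5| = 11·(-60 − (-12)) = -528
Sum: (57) + (-564) + (-528) = -1035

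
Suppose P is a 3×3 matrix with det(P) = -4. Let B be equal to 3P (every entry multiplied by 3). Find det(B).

For a 3×3 matrix, det(3P) = 3^3·det(P) = 27·det(P).
det(B) = (27)·(-4) = -108

|B| = -108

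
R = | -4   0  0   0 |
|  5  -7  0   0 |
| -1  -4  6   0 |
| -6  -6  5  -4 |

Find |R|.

R is lower triangular, so det(R) is the product of the diagonal entries:
det = (-4) · (-7) · (6) · (-4) = -672

-672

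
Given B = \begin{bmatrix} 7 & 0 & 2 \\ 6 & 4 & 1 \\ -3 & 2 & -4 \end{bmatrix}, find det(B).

-78

Expand along column 2:
  + 4 · |7 2; -3 -4| = 4·(-28 − (-6)) = -88
  − 2 · |7 2; 6 1| = −2·(7 − 12) = 10
Sum: (-88) + (10) = -78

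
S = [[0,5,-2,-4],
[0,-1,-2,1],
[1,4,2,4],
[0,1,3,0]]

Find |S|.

Expand along column 1 (it has 3 zeros):
  + (1) · M_31   where M_31 = det([5 -2 -4; -1 -2 1; 1 3 0]) = -13
det = (+1)·(1)·(-13) = -13

det(S) = -13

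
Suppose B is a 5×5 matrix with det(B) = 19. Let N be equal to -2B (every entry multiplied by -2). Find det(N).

The determinant is -608.

For a 5×5 matrix, det(-2B) = (-2)^5·det(B) = -32·det(B).
det(N) = (-32)·(19) = -608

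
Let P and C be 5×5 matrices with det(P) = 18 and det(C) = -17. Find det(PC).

|PC| = -306

det(PC) = det(P)·det(C) = (18)·(-17) = -306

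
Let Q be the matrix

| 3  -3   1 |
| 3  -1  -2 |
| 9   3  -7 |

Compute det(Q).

Expand along column 1:
  + 3 · |-1 -2; 3 -7| = 3·(7 − (-6)) = 39
  − 3 · |-3 1; 3 -7| = −3·(21 − 3) = -54
  + 9 · |-3 1; -1 -2| = 9·(6 − (-1)) = 63
Sum: (39) + (-54) + (63) = 48

|Q| = 48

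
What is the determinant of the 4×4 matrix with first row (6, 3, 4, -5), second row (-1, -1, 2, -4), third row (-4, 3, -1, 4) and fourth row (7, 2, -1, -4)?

Expand along row 1:
  + (6) · M_11   where M_11 = det([-1 2 -4; 3 -1 4; 2 -1 -4]) = 36
  − (3) · M_12   where M_12 = det([-1 2 -4; -4 -1 4; 7 -1 -4]) = -28
  + (4) · M_13   where M_13 = det([-1 -1 -4; -4 3 4; 7 2 -4]) = 124
  − (-5) · M_14   where M_14 = det([-1 -1 2; -4 3 -1; 7 2 -1]) = -46
det = (+1)·(6)·(36) + (-1)·(3)·(-28) + (+1)·(4)·(124) + (-1)·(-5)·(-46) = 566

The determinant is 566.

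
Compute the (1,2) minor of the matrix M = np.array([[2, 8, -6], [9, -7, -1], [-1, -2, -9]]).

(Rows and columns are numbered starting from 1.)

-82

Delete row 1 and column 2; the remaining 2×2 submatrix is [9 -1; -1 -9].
Its determinant is 9·(-9) − (-1)·(-1) = -82.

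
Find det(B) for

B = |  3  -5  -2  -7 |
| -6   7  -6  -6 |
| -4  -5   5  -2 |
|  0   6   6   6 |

det(B) = 4242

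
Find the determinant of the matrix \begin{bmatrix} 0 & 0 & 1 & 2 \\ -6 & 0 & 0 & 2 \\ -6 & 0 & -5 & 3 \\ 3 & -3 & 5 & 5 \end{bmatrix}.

Expand along column 2 (it has 3 zeros):
  + (-3) · M_42   where M_42 = det([0 1 2; -6 0 2; -6 -5 3]) = 66
det = (+1)·(-3)·(66) = -198

-198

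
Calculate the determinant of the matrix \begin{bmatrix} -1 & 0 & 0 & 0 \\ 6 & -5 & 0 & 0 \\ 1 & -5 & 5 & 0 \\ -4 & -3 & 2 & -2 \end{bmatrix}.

The matrix is lower triangular, so the determinant is the product of the diagonal entries:
det = (-1) · (-5) · (5) · (-2) = -50

-50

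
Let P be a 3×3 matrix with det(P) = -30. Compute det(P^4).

det(P^4) = (det P)^4 = (-30)^4 = 810000

810000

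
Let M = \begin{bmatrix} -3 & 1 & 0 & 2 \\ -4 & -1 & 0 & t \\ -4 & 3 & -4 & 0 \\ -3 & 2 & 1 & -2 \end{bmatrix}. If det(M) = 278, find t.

t = -6

Expanding along the row containing t, det(M) is linear in t: det(M) = (-17)·t + (176).
Set (-17)·t + (176) = 278  ⇒  (-17)·t = 102  ⇒  t = -6.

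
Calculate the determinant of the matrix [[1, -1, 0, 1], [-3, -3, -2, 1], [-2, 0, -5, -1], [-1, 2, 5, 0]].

Expand along row 1 (it has 1 zero):
  + (1) · M_11   where M_11 = det([-3 -2 1; 0 -5 -1; 2 5 0]) = -1
  − (-1) · M_12   where M_12 = det([-3 -2 1; -2 -5 -1; -1 5 0]) = -32
  − (1) · M_14   where M_14 = det([-3 -3 -2; -2 0 -5; -1 2 5]) = -67
det = (+1)·(1)·(-1) + (-1)·(-1)·(-32) + (-1)·(1)·(-67) = 34

34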